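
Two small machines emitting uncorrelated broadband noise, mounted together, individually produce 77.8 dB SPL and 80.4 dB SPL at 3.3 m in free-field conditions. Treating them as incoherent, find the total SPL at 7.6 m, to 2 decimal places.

Combined at 3.3 m: 10·log₁₀(10^(77.8/10)+10^(80.4/10)) = 82.302 dB SPL.
Then apply −20·log₁₀(7.6/3.3) = -7.246 dB → 75.06 dB SPL.

75.06 dB SPL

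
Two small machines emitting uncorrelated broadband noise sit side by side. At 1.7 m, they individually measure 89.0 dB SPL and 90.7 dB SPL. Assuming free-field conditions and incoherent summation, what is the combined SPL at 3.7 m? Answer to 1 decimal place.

86.2 dB SPL

Combined at 1.7 m: 10·log₁₀(10^(89.0/10)+10^(90.7/10)) = 92.94 dB SPL.
Then apply −20·log₁₀(3.7/1.7) = -6.76 dB → 86.2 dB SPL.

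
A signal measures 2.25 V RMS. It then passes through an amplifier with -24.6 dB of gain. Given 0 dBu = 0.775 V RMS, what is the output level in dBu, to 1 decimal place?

Input level: 20·log₁₀(2.25/0.775) = 9.26 dBu.
Output: 9.26 − 24.6 = -15.3 dBu.

-15.3 dBu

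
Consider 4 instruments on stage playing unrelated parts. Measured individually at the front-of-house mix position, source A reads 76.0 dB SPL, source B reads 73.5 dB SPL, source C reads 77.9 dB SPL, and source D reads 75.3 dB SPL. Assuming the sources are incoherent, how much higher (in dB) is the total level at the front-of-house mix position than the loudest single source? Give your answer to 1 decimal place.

Incoherent sources sum as intensities:
L_total = 10·log₁₀(10^(76.0/10) + 10^(73.5/10) + 10^(77.9/10) + 10^(75.3/10)) = 81.98 dB SPL.
Excess over the loudest (77.9 dB): 81.98 − 77.9 = 4.1 dB.

4.1 dB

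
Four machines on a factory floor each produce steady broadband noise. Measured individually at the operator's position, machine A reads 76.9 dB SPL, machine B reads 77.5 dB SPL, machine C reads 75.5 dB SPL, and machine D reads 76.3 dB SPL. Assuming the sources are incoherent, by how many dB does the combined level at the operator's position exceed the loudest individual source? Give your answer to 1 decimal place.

Incoherent sources sum as intensities:
L_total = 10·log₁₀(10^(76.9/10) + 10^(77.5/10) + 10^(75.5/10) + 10^(76.3/10)) = 82.63 dB SPL.
Excess over the loudest (77.5 dB): 82.63 − 77.5 = 5.1 dB.

5.1 dB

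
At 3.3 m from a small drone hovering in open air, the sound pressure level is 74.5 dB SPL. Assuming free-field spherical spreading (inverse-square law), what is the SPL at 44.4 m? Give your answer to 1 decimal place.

Inverse-square spreading gives ΔL = −20·log₁₀(d₂/d₁).
ΔL = −20·log₁₀(44.4/3.3) = -22.58 dB, so L₂ = 74.5 + (-22.58) = 51.9 dB SPL.

51.9 dB SPL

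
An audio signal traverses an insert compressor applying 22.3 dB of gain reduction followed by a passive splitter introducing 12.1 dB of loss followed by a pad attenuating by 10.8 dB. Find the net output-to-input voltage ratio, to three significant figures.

Net gain = (−22.3) + (−12.1) + (−10.8) = -45.2 dB.
Voltage ratio = 10^(-45.2/20) = 0.00550.

0.00550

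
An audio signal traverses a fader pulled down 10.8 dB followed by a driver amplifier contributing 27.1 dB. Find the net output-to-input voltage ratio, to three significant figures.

6.53

Net gain = (−10.8) + 27.1 = 16.3 dB.
Voltage ratio = 10^(16.3/20) = 6.53.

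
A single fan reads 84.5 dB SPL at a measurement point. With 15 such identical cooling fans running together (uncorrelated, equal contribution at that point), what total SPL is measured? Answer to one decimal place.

96.3 dB SPL

15 equal incoherent sources raise the level by 10·log₁₀(15) = 11.76 dB.
L_total = 84.5 + 11.76 = 96.3 dB SPL.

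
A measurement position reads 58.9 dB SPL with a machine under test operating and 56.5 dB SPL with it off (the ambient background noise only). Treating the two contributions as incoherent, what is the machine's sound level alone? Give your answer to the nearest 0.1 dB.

55.2 dB SPL

Remove the background by subtracting linear intensities:
L_src = 10·log₁₀(10^(58.9/10) − 10^(56.5/10)) = 10·log₁₀(329600) = 55.2 dB SPL.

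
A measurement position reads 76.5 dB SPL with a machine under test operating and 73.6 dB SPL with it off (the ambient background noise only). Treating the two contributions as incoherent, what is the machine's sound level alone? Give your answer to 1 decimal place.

73.4 dB SPL

Remove the background by subtracting linear intensities:
L_src = 10·log₁₀(10^(76.5/10) − 10^(73.6/10)) = 10·log₁₀(21760000) = 73.4 dB SPL.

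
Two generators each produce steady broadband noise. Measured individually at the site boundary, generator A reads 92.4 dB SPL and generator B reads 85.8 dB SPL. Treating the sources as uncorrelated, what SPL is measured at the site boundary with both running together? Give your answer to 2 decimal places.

Incoherent sources sum as intensities:
L_total = 10·log₁₀(10^(92.4/10) + 10^(85.8/10)) = 10·log₁₀(2118000000) = 93.26 dB SPL.

93.26 dB SPL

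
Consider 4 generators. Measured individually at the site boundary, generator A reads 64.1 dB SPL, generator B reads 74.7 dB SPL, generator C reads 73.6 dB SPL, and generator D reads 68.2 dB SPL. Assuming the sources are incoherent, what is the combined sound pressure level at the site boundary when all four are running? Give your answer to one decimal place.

Add the sources as powers (linear), then convert back to dB:
L_total = 10·log₁₀(10^(64.1/10) + 10^(74.7/10) + 10^(73.6/10) + 10^(68.2/10)) = 10·log₁₀(61600000) = 77.9 dB SPL.

77.9 dB SPL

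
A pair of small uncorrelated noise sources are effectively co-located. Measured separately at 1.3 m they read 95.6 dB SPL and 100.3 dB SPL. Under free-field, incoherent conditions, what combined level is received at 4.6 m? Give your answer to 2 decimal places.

Combined at 1.3 m: 10·log₁₀(10^(95.6/10)+10^(100.3/10)) = 101.567 dB SPL.
Then apply −20·log₁₀(4.6/1.3) = -10.976 dB → 90.59 dB SPL.

90.59 dB SPL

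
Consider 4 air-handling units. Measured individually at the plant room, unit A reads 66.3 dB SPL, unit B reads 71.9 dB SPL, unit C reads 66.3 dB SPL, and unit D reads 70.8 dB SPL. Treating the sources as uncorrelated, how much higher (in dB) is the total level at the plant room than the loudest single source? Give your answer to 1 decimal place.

Add the sources as powers (linear), then convert back to dB:
L_total = 10·log₁₀(10^(66.3/10) + 10^(71.9/10) + 10^(66.3/10) + 10^(70.8/10)) = 75.57 dB SPL.
Excess over the loudest (71.9 dB): 75.57 − 71.9 = 3.7 dB.

3.7 dB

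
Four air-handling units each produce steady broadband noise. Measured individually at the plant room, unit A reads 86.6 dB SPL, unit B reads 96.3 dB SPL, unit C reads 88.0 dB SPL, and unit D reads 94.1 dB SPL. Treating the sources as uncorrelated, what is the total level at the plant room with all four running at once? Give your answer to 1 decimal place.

Uncorrelated sources add in intensity (power), not in dB.
L_total = 10·log₁₀(10^(86.6/10) + 10^(96.3/10) + 10^(88.0/10) + 10^(94.1/10)) = 10·log₁₀(7924000000) = 99.0 dB SPL.

99.0 dB SPL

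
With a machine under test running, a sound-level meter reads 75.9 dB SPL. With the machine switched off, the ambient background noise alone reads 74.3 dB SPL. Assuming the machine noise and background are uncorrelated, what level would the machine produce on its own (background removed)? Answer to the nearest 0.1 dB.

Background correction is a power subtraction:
L_src = 10·log₁₀(10^(75.9/10) − 10^(74.3/10)) = 10·log₁₀(11990000) = 70.8 dB SPL.

70.8 dB SPL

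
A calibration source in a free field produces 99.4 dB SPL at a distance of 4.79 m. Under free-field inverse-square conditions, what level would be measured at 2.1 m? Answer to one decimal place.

For a point source in a free field, ΔL = −20·log₁₀(d₂/d₁).
ΔL = −20·log₁₀(2.1/4.79) = 7.16 dB, so L₂ = 99.4 + (7.16) = 106.6 dB SPL.

106.6 dB SPL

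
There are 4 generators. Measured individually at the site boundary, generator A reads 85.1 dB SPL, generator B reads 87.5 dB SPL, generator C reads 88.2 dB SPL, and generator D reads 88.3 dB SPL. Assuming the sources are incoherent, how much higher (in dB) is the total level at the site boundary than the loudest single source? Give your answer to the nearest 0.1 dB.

5.2 dB

Incoherent sources sum as intensities:
L_total = 10·log₁₀(10^(85.1/10) + 10^(87.5/10) + 10^(88.2/10) + 10^(88.3/10)) = 93.47 dB SPL.
Excess over the loudest (88.3 dB): 93.47 − 88.3 = 5.2 dB.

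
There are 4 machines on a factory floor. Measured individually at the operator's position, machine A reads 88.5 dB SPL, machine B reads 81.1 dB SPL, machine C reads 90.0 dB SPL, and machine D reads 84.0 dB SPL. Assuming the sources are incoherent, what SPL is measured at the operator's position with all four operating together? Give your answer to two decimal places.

Uncorrelated sources add in intensity (power), not in dB.
L_total = 10·log₁₀(10^(88.5/10) + 10^(81.1/10) + 10^(90.0/10) + 10^(84.0/10)) = 10·log₁₀(2088000000) = 93.20 dB SPL.

93.20 dB SPL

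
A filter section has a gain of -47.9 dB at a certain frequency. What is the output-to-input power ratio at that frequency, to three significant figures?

Power ratio = 10^(dB/10).
10^(-47.9/10) = 10^(-4.790) = 0.0000162.

0.0000162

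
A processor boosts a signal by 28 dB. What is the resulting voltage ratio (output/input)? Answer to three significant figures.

25.1

Voltage ratio = 10^(dB/20).
10^(28/20) = 10^(1.400) = 25.1.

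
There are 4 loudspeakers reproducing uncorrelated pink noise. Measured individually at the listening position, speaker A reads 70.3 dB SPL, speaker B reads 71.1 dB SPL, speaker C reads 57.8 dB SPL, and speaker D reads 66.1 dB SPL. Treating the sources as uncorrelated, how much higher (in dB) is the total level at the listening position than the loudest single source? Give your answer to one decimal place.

Add the sources as powers (linear), then convert back to dB:
L_total = 10·log₁₀(10^(70.3/10) + 10^(71.1/10) + 10^(57.8/10) + 10^(66.1/10)) = 74.51 dB SPL.
Excess over the loudest (71.1 dB): 74.51 − 71.1 = 3.4 dB.

3.4 dB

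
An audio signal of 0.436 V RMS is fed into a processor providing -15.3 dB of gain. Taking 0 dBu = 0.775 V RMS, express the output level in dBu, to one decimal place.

Input level: 20·log₁₀(0.436/0.775) = -5.00 dBu.
Output: -5.00 − 15.3 = -20.3 dBu.

-20.3 dBu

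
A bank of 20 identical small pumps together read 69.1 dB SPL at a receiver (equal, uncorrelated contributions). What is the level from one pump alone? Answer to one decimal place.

20 equal incoherent sources add 10·log₁₀(20) = 13.01 dB over one source.
L_one = 69.1 − 13.01 = 56.1 dB SPL.

56.1 dB SPL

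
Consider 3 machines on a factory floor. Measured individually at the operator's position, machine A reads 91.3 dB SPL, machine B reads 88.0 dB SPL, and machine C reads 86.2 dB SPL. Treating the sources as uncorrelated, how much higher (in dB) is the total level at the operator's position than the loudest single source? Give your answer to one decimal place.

Uncorrelated sources add in intensity (power), not in dB.
L_total = 10·log₁₀(10^(91.3/10) + 10^(88.0/10) + 10^(86.2/10)) = 93.80 dB SPL.
Excess over the loudest (91.3 dB): 93.80 − 91.3 = 2.5 dB.

2.5 dB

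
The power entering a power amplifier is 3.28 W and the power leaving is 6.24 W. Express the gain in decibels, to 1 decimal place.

2.8 dB

Power is a power quantity, so gain = 10·log₁₀(P_out/P_in).
10·log₁₀(6.24/3.28) = 10·log₁₀(1.902) = 2.8 dB.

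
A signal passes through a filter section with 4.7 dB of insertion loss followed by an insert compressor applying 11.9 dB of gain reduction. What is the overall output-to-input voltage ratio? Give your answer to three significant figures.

Net gain = (−4.7) + (−11.9) = -16.6 dB.
Voltage ratio = 10^(-16.6/20) = 0.148.

0.148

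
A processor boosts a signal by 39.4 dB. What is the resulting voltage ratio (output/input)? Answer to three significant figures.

93.3

Voltage ratio = 10^(dB/20).
10^(39.4/20) = 10^(1.970) = 93.3.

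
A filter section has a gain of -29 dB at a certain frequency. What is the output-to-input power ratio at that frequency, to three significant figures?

0.00126

Power ratio = 10^(dB/10).
10^(-29/10) = 10^(-2.900) = 0.00126.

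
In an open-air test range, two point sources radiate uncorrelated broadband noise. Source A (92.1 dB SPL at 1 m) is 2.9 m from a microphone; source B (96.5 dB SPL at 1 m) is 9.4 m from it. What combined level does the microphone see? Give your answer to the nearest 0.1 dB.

At the listener: L_A = 92.1 − 20·log₁₀(2.9) = 82.85 dB; L_B = 96.5 − 20·log₁₀(9.4) = 77.04 dB.
Combined: 10·log₁₀(10^(82.85/10)+10^(77.04/10)) = 83.9 dB SPL.

83.9 dB SPL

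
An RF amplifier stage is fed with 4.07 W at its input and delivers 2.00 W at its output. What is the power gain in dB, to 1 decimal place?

-3.1 dB

For a power ratio, dB = 10·log₁₀(P₂/P₁).
10·log₁₀(2.00/4.07) = 10·log₁₀(0.4914) = -3.1 dB.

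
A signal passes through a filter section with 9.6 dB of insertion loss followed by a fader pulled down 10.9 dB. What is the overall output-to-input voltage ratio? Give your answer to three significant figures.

0.0944

Net gain = (−9.6) + (−10.9) = -20.5 dB.
Voltage ratio = 10^(-20.5/20) = 0.0944.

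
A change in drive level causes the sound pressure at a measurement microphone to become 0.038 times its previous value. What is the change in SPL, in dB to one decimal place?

SPL change from a pressure ratio uses the 20·log₁₀ form:
20·log₁₀(0.038) = -28.4 dB.

-28.4 dB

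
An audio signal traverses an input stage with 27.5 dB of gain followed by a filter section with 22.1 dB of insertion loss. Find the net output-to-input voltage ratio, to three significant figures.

1.86

Net gain = 27.5 + (−22.1) = 5.4 dB.
Voltage ratio = 10^(5.4/20) = 1.86.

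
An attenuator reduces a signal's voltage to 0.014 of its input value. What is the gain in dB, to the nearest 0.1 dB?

Voltage ratio → dB uses the 20·log₁₀ form:
20·log₁₀(0.014) = -37.1 dB.

-37.1 dB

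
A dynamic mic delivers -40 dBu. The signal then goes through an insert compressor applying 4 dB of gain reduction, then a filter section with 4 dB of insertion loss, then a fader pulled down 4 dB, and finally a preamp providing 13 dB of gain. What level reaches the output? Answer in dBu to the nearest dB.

Cascaded gains and losses add directly in dB.
-40 − 4 − 4 − 4 + 13 = -39 dBu.

-39 dBu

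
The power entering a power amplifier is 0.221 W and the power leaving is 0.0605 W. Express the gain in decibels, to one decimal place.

-5.6 dB

For a power ratio, dB = 10·log₁₀(P₂/P₁).
10·log₁₀(0.0605/0.221) = 10·log₁₀(0.2738) = -5.6 dB.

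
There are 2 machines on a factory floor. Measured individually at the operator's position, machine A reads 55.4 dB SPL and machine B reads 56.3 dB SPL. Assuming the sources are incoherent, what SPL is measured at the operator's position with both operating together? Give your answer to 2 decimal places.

58.88 dB SPL

Incoherent sources sum as intensities:
L_total = 10·log₁₀(10^(55.4/10) + 10^(56.3/10)) = 10·log₁₀(773300) = 58.88 dB SPL.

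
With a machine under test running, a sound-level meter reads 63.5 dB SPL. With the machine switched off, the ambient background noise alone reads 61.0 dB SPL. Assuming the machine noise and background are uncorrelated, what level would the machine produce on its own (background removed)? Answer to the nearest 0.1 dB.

Subtract intensities: L_src = 10·log₁₀(10^(L_total/10) − 10^(L_bg/10)).
L_src = 10·log₁₀(10^(63.5/10) − 10^(61.0/10)) = 10·log₁₀(979800) = 59.9 dB SPL.

59.9 dB SPL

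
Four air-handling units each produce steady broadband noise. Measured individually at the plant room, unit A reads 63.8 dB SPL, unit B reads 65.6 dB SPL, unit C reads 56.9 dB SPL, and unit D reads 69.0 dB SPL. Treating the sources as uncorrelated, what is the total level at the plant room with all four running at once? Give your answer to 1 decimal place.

Uncorrelated sources add in intensity (power), not in dB.
L_total = 10·log₁₀(10^(63.8/10) + 10^(65.6/10) + 10^(56.9/10) + 10^(69.0/10)) = 10·log₁₀(14460000) = 71.6 dB SPL.

71.6 dB SPL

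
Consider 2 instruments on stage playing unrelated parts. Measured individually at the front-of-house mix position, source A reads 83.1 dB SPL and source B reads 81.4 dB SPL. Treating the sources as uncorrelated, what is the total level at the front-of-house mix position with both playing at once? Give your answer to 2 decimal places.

85.34 dB SPL

Incoherent sources sum as intensities:
L_total = 10·log₁₀(10^(83.1/10) + 10^(81.4/10)) = 10·log₁₀(342200000) = 85.34 dB SPL.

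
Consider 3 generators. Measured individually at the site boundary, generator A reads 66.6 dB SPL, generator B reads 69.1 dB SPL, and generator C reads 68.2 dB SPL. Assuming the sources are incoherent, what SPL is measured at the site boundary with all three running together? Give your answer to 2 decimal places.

Add the sources as powers (linear), then convert back to dB:
L_total = 10·log₁₀(10^(66.6/10) + 10^(69.1/10) + 10^(68.2/10)) = 10·log₁₀(19310000) = 72.86 dB SPL.

72.86 dB SPL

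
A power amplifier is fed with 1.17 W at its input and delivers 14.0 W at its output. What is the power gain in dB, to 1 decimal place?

For a power ratio, dB = 10·log₁₀(P₂/P₁).
10·log₁₀(14.0/1.17) = 10·log₁₀(11.97) = 10.8 dB.

10.8 dB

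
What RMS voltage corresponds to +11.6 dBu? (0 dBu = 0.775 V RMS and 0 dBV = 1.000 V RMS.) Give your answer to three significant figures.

2.95 V

V = 0.775 V × 10^(+11.6/20).
= 0.775 × 3.802 = 2.95 V.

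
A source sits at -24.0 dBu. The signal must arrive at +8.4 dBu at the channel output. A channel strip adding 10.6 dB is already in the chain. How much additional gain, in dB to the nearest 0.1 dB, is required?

21.8 dB

The required make-up gain is the shortfall in the dB sum.
G = +8.4 − (-24.0) − 10.6 = 21.8 dB.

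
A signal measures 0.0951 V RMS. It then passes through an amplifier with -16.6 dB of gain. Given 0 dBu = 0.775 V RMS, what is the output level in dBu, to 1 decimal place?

Input level: 20·log₁₀(0.0951/0.775) = -18.22 dBu.
Output: -18.22 − 16.6 = -34.8 dBu.

-34.8 dBu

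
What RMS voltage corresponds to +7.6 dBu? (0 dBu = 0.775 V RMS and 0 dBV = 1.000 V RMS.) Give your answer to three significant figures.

1.86 V

V = 0.775 V × 10^(+7.6/20).
= 0.775 × 2.399 = 1.86 V.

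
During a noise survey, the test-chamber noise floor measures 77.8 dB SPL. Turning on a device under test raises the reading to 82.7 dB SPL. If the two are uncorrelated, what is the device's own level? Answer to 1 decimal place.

81.0 dB SPL

Subtract intensities: L_src = 10·log₁₀(10^(L_total/10) − 10^(L_bg/10)).
L_src = 10·log₁₀(10^(82.7/10) − 10^(77.8/10)) = 10·log₁₀(126000000) = 81.0 dB SPL.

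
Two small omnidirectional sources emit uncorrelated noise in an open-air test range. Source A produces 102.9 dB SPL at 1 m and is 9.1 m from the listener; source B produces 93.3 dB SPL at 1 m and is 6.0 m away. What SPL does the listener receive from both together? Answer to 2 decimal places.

At the listener: L_A = 102.9 − 20·log₁₀(9.1) = 83.719 dB; L_B = 93.3 − 20·log₁₀(6.0) = 77.737 dB.
Combined: 10·log₁₀(10^(83.719/10)+10^(77.737/10)) = 84.70 dB SPL.

84.70 dB SPL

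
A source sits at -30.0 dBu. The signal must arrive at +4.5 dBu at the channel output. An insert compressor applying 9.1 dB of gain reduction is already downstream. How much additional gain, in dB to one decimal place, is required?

The required make-up gain is the shortfall in the dB sum.
G = +4.5 − (-30.0) + 9.1 = 43.6 dB.

43.6 dB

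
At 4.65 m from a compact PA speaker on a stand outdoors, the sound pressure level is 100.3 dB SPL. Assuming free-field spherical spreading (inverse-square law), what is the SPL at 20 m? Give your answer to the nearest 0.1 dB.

Free-field point source: level drops by 20·log₁₀ of the distance ratio.
ΔL = −20·log₁₀(20/4.65) = -12.67 dB, so L₂ = 100.3 + (-12.67) = 87.6 dB SPL.

87.6 dB SPL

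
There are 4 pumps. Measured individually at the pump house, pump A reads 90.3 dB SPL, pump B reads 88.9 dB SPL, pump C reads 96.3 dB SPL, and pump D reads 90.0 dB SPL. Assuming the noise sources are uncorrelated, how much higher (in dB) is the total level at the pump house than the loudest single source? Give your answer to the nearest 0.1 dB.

2.2 dB

Uncorrelated sources add in intensity (power), not in dB.
L_total = 10·log₁₀(10^(90.3/10) + 10^(88.9/10) + 10^(96.3/10) + 10^(90.0/10)) = 98.52 dB SPL.
Excess over the loudest (96.3 dB): 98.52 − 96.3 = 2.2 dB.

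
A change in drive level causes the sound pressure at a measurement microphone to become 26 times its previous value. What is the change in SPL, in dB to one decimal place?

Sound pressure is an amplitude quantity: ΔL = 20·log₁₀(p₂/p₁).
20·log₁₀(26) = 28.3 dB.

28.3 dB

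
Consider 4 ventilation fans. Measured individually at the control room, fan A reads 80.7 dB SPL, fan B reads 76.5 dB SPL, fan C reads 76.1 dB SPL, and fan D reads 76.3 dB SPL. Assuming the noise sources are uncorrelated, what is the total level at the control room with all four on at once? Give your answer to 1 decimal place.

Incoherent sources sum as intensities:
L_total = 10·log₁₀(10^(80.7/10) + 10^(76.5/10) + 10^(76.1/10) + 10^(76.3/10)) = 10·log₁₀(245600000) = 83.9 dB SPL.

83.9 dB SPL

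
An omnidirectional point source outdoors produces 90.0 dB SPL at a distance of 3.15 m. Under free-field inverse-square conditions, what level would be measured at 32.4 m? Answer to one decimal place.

69.8 dB SPL

Inverse-square spreading gives ΔL = −20·log₁₀(d₂/d₁).
ΔL = −20·log₁₀(32.4/3.15) = -20.24 dB, so L₂ = 90.0 + (-20.24) = 69.8 dB SPL.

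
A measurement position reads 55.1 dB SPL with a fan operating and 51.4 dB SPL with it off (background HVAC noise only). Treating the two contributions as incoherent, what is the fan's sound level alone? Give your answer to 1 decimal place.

52.7 dB SPL

Background correction is a power subtraction:
L_src = 10·log₁₀(10^(55.1/10) − 10^(51.4/10)) = 10·log₁₀(185600) = 52.7 dB SPL.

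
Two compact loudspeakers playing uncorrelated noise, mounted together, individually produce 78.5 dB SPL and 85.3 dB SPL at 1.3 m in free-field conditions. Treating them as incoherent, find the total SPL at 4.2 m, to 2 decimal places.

Combined at 1.3 m: 10·log₁₀(10^(78.5/10)+10^(85.3/10)) = 86.124 dB SPL.
Then apply −20·log₁₀(4.2/1.3) = -10.186 dB → 75.94 dB SPL.

75.94 dB SPL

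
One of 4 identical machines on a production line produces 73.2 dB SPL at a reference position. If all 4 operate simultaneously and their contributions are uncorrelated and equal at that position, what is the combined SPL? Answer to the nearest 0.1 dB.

79.2 dB SPL

4 equal incoherent sources raise the level by 10·log₁₀(4) = 6.02 dB.
L_total = 73.2 + 6.02 = 79.2 dB SPL.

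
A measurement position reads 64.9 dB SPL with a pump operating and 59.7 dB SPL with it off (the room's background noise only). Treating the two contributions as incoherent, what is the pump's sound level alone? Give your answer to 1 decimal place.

Background correction is a power subtraction:
L_src = 10·log₁₀(10^(64.9/10) − 10^(59.7/10)) = 10·log₁₀(2157000) = 63.3 dB SPL.

63.3 dB SPL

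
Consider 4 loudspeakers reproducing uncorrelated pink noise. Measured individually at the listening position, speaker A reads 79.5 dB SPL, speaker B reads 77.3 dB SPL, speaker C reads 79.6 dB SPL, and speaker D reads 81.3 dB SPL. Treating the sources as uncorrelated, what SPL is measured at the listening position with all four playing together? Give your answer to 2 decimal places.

Add the sources as powers (linear), then convert back to dB:
L_total = 10·log₁₀(10^(79.5/10) + 10^(77.3/10) + 10^(79.6/10) + 10^(81.3/10)) = 10·log₁₀(368900000) = 85.67 dB SPL.

85.67 dB SPL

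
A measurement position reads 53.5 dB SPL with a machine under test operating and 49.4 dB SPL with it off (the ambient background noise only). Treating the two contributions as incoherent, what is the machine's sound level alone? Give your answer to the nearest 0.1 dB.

Background correction is a power subtraction:
L_src = 10·log₁₀(10^(53.5/10) − 10^(49.4/10)) = 10·log₁₀(136800) = 51.4 dB SPL.

51.4 dB SPL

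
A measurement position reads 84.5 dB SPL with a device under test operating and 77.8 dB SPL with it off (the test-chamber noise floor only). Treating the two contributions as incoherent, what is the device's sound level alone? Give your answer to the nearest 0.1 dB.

83.5 dB SPL

Background correction is a power subtraction:
L_src = 10·log₁₀(10^(84.5/10) − 10^(77.8/10)) = 10·log₁₀(221600000) = 83.5 dB SPL.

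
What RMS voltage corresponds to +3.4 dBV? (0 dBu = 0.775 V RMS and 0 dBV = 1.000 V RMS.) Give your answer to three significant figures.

1.48 V

V = 1.000 V × 10^(+3.4/20).
= 1.000 × 1.479 = 1.48 V.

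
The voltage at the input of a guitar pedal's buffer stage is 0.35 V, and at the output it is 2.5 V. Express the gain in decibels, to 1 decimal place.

Voltage is an amplitude quantity, so gain = 20·log₁₀(V_out/V_in).
20·log₁₀(2.5/0.35) = 20·log₁₀(7.143) = 17.1 dB.

17.1 dB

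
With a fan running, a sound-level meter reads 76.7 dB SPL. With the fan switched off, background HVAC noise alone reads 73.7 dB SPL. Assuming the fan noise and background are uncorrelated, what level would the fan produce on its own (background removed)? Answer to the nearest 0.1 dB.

73.7 dB SPL

Background correction is a power subtraction:
L_src = 10·log₁₀(10^(76.7/10) − 10^(73.7/10)) = 10·log₁₀(23330000) = 73.7 dB SPL.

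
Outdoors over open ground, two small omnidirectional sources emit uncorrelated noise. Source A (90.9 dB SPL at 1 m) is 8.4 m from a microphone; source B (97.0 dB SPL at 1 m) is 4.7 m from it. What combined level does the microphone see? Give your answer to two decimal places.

83.88 dB SPL

At the listener: L_A = 90.9 − 20·log₁₀(8.4) = 72.414 dB; L_B = 97.0 − 20·log₁₀(4.7) = 83.558 dB.
Combined: 10·log₁₀(10^(72.414/10)+10^(83.558/10)) = 83.88 dB SPL.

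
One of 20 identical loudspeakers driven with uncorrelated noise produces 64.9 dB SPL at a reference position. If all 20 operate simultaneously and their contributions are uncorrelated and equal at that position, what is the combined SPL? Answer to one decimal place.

77.9 dB SPL

20 equal incoherent sources raise the level by 10·log₁₀(20) = 13.01 dB.
L_total = 64.9 + 13.01 = 77.9 dB SPL.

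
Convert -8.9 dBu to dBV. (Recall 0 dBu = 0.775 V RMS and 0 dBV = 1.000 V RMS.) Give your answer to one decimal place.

The offset between the scales is 20·log₁₀(0.775/1.000) = −2.214 dB.
So dBV = -8.9 − 2.214 = -11.1 dBV.

-11.1 dBV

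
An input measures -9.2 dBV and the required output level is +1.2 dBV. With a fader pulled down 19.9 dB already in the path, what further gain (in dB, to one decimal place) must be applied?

30.3 dB

The required make-up gain is the shortfall in the dB sum.
G = +1.2 − (-9.2) + 19.9 = 30.3 dB.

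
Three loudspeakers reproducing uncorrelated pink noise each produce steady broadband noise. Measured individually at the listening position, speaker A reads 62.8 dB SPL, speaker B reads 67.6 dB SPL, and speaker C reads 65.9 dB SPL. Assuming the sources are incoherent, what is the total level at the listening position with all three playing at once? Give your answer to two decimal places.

70.63 dB SPL

Uncorrelated sources add in intensity (power), not in dB.
L_total = 10·log₁₀(10^(62.8/10) + 10^(67.6/10) + 10^(65.9/10)) = 10·log₁₀(11550000) = 70.63 dB SPL.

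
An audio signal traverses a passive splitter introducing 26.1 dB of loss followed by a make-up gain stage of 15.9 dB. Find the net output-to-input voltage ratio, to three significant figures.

Net gain = (−26.1) + 15.9 = -10.2 dB.
Voltage ratio = 10^(-10.2/20) = 0.309.

0.309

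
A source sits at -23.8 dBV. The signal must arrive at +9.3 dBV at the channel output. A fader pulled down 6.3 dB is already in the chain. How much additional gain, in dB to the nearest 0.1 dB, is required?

39.4 dB

The required make-up gain is the shortfall in the dB sum.
G = +9.3 − (-23.8) + 6.3 = 39.4 dB.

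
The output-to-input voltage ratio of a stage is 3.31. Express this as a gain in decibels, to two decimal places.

10.40 dB

Voltage ratio → dB uses the 20·log₁₀ form:
20·log₁₀(3.31) = 10.40 dB.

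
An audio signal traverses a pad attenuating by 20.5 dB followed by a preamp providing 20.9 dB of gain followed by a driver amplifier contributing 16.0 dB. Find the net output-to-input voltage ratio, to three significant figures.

6.61

Net gain = (−20.5) + 20.9 + 16.0 = 16.4 dB.
Voltage ratio = 10^(16.4/20) = 6.61.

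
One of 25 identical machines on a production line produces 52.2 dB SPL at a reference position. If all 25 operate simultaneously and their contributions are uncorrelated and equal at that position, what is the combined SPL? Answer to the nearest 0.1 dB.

66.2 dB SPL

25 equal incoherent sources raise the level by 10·log₁₀(25) = 13.98 dB.
L_total = 52.2 + 13.98 = 66.2 dB SPL.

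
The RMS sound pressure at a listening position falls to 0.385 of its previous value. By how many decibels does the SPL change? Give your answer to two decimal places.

-8.29 dB

Sound pressure is an amplitude quantity: ΔL = 20·log₁₀(p₂/p₁).
20·log₁₀(0.385) = -8.29 dB.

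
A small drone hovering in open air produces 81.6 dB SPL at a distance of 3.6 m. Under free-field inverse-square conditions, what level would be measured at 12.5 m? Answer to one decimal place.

70.8 dB SPL

For a point source in a free field, ΔL = −20·log₁₀(d₂/d₁).
ΔL = −20·log₁₀(12.5/3.6) = -10.81 dB, so L₂ = 81.6 + (-10.81) = 70.8 dB SPL.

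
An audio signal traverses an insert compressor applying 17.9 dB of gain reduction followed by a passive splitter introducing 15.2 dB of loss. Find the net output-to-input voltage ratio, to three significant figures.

0.0221

Net gain = (−17.9) + (−15.2) = -33.1 dB.
Voltage ratio = 10^(-33.1/20) = 0.0221.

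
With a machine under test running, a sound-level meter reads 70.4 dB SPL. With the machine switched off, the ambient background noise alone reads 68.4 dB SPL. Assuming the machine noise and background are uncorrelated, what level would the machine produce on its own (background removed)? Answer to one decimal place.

66.1 dB SPL

Subtract intensities: L_src = 10·log₁₀(10^(L_total/10) − 10^(L_bg/10)).
L_src = 10·log₁₀(10^(70.4/10) − 10^(68.4/10)) = 10·log₁₀(4046000) = 66.1 dB SPL.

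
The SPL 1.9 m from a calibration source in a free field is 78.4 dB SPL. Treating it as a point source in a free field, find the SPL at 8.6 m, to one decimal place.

Inverse-square spreading gives ΔL = −20·log₁₀(d₂/d₁).
ΔL = −20·log₁₀(8.6/1.9) = -13.11 dB, so L₂ = 78.4 + (-13.11) = 65.3 dB SPL.

65.3 dB SPL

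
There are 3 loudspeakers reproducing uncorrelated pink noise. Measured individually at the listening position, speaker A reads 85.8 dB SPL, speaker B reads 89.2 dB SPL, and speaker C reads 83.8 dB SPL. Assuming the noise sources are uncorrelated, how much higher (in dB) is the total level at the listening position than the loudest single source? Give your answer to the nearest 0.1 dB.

Add the sources as powers (linear), then convert back to dB:
L_total = 10·log₁₀(10^(85.8/10) + 10^(89.2/10) + 10^(83.8/10)) = 91.62 dB SPL.
Excess over the loudest (89.2 dB): 91.62 − 89.2 = 2.4 dB.

2.4 dB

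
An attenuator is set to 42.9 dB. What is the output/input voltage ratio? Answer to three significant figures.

0.00716

Voltage ratio = 10^(dB/20).
10^(-42.9/20) = 10^(-2.145) = 0.00716.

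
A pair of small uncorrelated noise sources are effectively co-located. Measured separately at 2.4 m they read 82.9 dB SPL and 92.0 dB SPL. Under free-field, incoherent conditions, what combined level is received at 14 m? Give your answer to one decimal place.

Combined at 2.4 m: 10·log₁₀(10^(82.9/10)+10^(92.0/10)) = 92.50 dB SPL.
Then apply −20·log₁₀(14/2.4) = -15.32 dB → 77.2 dB SPL.

77.2 dB SPL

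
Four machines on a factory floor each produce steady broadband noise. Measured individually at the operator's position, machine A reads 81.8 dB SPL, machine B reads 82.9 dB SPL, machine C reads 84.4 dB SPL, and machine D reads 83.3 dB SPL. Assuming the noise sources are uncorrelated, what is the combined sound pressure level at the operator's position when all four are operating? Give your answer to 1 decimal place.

89.2 dB SPL

Uncorrelated sources add in intensity (power), not in dB.
L_total = 10·log₁₀(10^(81.8/10) + 10^(82.9/10) + 10^(84.4/10) + 10^(83.3/10)) = 10·log₁₀(835600000) = 89.2 dB SPL.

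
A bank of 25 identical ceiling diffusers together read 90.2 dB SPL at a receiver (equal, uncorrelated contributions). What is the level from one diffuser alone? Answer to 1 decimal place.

76.2 dB SPL

25 equal incoherent sources add 10·log₁₀(25) = 13.98 dB over one source.
L_one = 90.2 − 13.98 = 76.2 dB SPL.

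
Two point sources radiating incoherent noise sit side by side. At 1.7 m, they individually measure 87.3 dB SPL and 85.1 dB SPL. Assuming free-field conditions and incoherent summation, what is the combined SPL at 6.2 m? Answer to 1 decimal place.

Combined at 1.7 m: 10·log₁₀(10^(87.3/10)+10^(85.1/10)) = 89.35 dB SPL.
Then apply −20·log₁₀(6.2/1.7) = -11.24 dB → 78.1 dB SPL.

78.1 dB SPL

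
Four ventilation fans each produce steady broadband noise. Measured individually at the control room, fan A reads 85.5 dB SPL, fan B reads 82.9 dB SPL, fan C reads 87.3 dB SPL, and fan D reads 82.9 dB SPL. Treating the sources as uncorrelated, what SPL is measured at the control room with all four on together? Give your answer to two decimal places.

Uncorrelated sources add in intensity (power), not in dB.
L_total = 10·log₁₀(10^(85.5/10) + 10^(82.9/10) + 10^(87.3/10) + 10^(82.9/10)) = 10·log₁₀(1282000000) = 91.08 dB SPL.

91.08 dB SPL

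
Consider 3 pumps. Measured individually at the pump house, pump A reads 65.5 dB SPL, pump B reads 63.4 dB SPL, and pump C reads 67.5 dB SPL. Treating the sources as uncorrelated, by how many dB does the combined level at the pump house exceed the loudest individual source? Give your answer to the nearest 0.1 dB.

3.1 dB

Add the sources as powers (linear), then convert back to dB:
L_total = 10·log₁₀(10^(65.5/10) + 10^(63.4/10) + 10^(67.5/10)) = 70.55 dB SPL.
Excess over the loudest (67.5 dB): 70.55 − 67.5 = 3.1 dB.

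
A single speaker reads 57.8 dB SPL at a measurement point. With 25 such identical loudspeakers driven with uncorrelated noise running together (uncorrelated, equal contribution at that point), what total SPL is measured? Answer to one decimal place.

25 equal incoherent sources raise the level by 10·log₁₀(25) = 13.98 dB.
L_total = 57.8 + 13.98 = 71.8 dB SPL.

71.8 dB SPL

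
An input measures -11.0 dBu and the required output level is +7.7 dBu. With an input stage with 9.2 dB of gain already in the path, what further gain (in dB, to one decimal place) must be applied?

The required make-up gain is the shortfall in the dB sum.
G = +7.7 − (-11.0) − 9.2 = 9.5 dB.

9.5 dB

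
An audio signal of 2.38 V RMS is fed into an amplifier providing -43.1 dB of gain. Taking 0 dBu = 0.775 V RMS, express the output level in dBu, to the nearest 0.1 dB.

Input level: 20·log₁₀(2.38/0.775) = 9.75 dBu.
Output: 9.75 − 43.1 = -33.4 dBu.

-33.4 dBu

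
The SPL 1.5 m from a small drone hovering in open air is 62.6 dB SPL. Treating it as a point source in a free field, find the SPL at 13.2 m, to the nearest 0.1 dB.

43.7 dB SPL

Free-field point source: level drops by 20·log₁₀ of the distance ratio.
ΔL = −20·log₁₀(13.2/1.5) = -18.89 dB, so L₂ = 62.6 + (-18.89) = 43.7 dB SPL.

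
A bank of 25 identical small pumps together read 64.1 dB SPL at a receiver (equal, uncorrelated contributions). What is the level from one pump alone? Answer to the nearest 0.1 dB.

25 equal incoherent sources add 10·log₁₀(25) = 13.98 dB over one source.
L_one = 64.1 − 13.98 = 50.1 dB SPL.

50.1 dB SPL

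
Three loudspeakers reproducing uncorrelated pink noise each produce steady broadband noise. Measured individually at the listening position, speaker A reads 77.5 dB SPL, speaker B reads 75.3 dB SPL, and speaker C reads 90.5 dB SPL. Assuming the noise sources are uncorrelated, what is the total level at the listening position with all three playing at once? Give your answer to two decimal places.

90.84 dB SPL

Uncorrelated sources add in intensity (power), not in dB.
L_total = 10·log₁₀(10^(77.5/10) + 10^(75.3/10) + 10^(90.5/10)) = 10·log₁₀(1212000000) = 90.84 dB SPL.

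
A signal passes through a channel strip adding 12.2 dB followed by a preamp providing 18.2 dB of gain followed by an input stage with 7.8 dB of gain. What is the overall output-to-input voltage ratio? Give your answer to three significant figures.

81.3

Net gain = 12.2 + 18.2 + 7.8 = 38.2 dB.
Voltage ratio = 10^(38.2/20) = 81.3.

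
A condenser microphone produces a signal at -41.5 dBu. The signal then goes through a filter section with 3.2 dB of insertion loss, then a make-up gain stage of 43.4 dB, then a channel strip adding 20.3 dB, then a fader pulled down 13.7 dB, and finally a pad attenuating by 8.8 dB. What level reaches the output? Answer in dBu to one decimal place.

-3.5 dBu

Gain stages sum in dB:
-41.5 − 3.2 + 43.4 + 20.3 − 13.7 − 8.8 = -3.5 dBu.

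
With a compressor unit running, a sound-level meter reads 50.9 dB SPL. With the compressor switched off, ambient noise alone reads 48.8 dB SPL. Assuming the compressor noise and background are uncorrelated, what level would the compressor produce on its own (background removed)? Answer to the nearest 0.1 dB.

Remove the background by subtracting linear intensities:
L_src = 10·log₁₀(10^(50.9/10) − 10^(48.8/10)) = 10·log₁₀(47170) = 46.7 dB SPL.

46.7 dB SPL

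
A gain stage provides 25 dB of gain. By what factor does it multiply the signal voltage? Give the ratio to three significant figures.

Voltage ratio = 10^(dB/20).
10^(25/20) = 10^(1.250) = 17.8.

17.8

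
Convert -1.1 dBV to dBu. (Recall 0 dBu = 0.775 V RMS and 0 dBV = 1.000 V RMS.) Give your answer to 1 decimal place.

+1.1 dBu

The offset between the scales is 20·log₁₀(0.775/1.000) = −2.214 dB.
So dBu = -1.1 + 2.214 = +1.1 dBu.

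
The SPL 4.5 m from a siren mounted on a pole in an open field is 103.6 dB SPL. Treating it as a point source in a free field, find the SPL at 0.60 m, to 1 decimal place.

121.1 dB SPL

For a point source in a free field, ΔL = −20·log₁₀(d₂/d₁).
ΔL = −20·log₁₀(0.60/4.5) = 17.50 dB, so L₂ = 103.6 + (17.50) = 121.1 dB SPL.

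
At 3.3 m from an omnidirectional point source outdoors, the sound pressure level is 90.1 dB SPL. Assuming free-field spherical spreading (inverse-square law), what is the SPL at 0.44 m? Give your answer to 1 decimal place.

For a point source in a free field, ΔL = −20·log₁₀(d₂/d₁).
ΔL = −20·log₁₀(0.44/3.3) = 17.50 dB, so L₂ = 90.1 + (17.50) = 107.6 dB SPL.

107.6 dB SPL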